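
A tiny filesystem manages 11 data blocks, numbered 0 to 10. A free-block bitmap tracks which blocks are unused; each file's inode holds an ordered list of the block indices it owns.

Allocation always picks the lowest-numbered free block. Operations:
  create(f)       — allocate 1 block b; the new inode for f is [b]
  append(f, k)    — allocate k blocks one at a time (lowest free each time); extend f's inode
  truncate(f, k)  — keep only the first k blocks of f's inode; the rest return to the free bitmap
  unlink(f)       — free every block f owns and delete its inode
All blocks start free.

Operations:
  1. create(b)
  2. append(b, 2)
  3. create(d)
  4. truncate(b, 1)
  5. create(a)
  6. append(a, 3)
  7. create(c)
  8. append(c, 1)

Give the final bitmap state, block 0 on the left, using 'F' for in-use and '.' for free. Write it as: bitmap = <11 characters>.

  1. create(b)  ⇒  F..........  {b→[0]}
  2. append(b, 2)  ⇒  FFF........  {b→[0, 1, 2]}
  3. create(d)  ⇒  FFFF.......  {b→[0, 1, 2]; d→[3]}
  4. truncate(b, 1)  ⇒  F..F.......  {b→[0]; d→[3]}
  5. create(a)  ⇒  FF.F.......  {a→[1]; b→[0]; d→[3]}
  6. append(a, 3)  ⇒  FFFFFF.....  {a→[1, 2, 4, 5]; b→[0]; d→[3]}
  7. create(c)  ⇒  FFFFFFF....  {a→[1, 2, 4, 5]; b→[0]; c→[6]; d→[3]}
  8. append(c, 1)  ⇒  FFFFFFFF...  {a→[1, 2, 4, 5]; b→[0]; c→[6, 7]; d→[3]}

bitmap = FFFFFFFF...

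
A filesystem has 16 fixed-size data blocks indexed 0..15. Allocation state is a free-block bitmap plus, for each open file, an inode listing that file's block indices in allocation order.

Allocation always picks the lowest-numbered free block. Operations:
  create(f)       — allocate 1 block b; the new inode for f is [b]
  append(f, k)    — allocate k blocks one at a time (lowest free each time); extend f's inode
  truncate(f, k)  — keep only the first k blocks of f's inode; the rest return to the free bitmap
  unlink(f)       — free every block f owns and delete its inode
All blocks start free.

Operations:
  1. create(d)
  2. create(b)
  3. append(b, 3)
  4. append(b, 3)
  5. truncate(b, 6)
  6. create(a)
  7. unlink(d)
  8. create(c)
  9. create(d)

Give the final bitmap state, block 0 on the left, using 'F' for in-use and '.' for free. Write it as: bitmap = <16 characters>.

create(d): bitmap=F............... | d=[0]
create(b): bitmap=FF.............. | b=[1] d=[0]
append(b, 3): bitmap=FFFFF........... | b=[1, 2, 3, 4] d=[0]
append(b, 3): bitmap=FFFFFFFF........ | b=[1, 2, 3, 4, 5, 6, 7] d=[0]
truncate(b, 6): bitmap=FFFFFFF......... | b=[1, 2, 3, 4, 5, 6] d=[0]
create(a): bitmap=FFFFFFFF........ | a=[7] b=[1, 2, 3, 4, 5, 6] d=[0]
unlink(d): bitmap=.FFFFFFF........ | a=[7] b=[1, 2, 3, 4, 5, 6]
create(c): bitmap=FFFFFFFF........ | a=[7] b=[1, 2, 3, 4, 5, 6] c=[0]
create(d): bitmap=FFFFFFFFF....... | a=[7] b=[1, 2, 3, 4, 5, 6] c=[0] d=[8]

bitmap = FFFFFFFFF.......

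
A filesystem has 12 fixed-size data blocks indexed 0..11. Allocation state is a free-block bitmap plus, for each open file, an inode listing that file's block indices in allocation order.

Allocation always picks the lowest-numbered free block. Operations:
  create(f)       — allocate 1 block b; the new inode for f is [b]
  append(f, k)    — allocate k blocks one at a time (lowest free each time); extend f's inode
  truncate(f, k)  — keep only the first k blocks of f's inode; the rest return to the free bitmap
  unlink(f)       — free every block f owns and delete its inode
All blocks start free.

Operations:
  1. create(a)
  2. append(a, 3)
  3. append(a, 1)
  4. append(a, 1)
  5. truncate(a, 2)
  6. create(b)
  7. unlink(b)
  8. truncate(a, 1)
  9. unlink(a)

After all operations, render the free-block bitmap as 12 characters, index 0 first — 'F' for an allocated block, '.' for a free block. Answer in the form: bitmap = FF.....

bitmap = ............

create(a): bitmap=F........... | a=[0]
append(a, 3): bitmap=FFFF........ | a=[0, 1, 2, 3]
append(a, 1): bitmap=FFFFF....... | a=[0, 1, 2, 3, 4]
append(a, 1): bitmap=FFFFFF...... | a=[0, 1, 2, 3, 4, 5]
truncate(a, 2): bitmap=FF.......... | a=[0, 1]
create(b): bitmap=FFF......... | a=[0, 1] b=[2]
unlink(b): bitmap=FF.......... | a=[0, 1]
truncate(a, 1): bitmap=F........... | a=[0]
unlink(a): bitmap=............ | 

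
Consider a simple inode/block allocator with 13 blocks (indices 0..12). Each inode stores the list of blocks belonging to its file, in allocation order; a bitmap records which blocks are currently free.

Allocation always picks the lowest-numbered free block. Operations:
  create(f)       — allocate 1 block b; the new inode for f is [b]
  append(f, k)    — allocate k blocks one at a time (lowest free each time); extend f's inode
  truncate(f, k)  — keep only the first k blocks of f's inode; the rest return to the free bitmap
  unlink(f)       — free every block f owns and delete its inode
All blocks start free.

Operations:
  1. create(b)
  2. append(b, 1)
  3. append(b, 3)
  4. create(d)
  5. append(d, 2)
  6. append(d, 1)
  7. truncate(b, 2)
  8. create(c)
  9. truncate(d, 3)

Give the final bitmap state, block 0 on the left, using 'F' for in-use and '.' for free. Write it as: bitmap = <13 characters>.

after create(b) → b:[0]  free=[F............]
after append(b, 1) → b:[0, 1]  free=[FF...........]
after append(b, 3) → b:[0, 1, 2, 3, 4]  free=[FFFFF........]
after create(d) → b:[0, 1, 2, 3, 4], d:[5]  free=[FFFFFF.......]
after append(d, 2) → b:[0, 1, 2, 3, 4], d:[5, 6, 7]  free=[FFFFFFFF.....]
after append(d, 1) → b:[0, 1, 2, 3, 4], d:[5, 6, 7, 8]  free=[FFFFFFFFF....]
after truncate(b, 2) → b:[0, 1], d:[5, 6, 7, 8]  free=[FF...FFFF....]
after create(c) → b:[0, 1], c:[2], d:[5, 6, 7, 8]  free=[FFF..FFFF....]
after truncate(d, 3) → b:[0, 1], c:[2], d:[5, 6, 7]  free=[FFF..FFF.....]

bitmap = FFF..FFF.....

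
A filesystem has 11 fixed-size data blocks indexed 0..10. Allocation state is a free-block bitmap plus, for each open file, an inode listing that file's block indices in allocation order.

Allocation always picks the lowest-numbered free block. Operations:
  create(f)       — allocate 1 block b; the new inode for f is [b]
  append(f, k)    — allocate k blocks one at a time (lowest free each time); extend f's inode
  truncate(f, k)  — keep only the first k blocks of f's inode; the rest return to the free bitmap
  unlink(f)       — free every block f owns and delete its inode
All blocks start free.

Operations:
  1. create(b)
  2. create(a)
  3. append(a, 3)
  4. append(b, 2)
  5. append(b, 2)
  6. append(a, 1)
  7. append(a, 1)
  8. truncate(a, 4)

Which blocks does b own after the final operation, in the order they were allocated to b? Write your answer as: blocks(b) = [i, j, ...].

blocks(b) = [0, 5, 6, 7, 8]

  1. create(b)  ⇒  F..........  {b→[0]}
  2. create(a)  ⇒  FF.........  {a→[1]; b→[0]}
  3. append(a, 3)  ⇒  FFFFF......  {a→[1, 2, 3, 4]; b→[0]}
  4. append(b, 2)  ⇒  FFFFFFF....  {a→[1, 2, 3, 4]; b→[0, 5, 6]}
  5. append(b, 2)  ⇒  FFFFFFFFF..  {a→[1, 2, 3, 4]; b→[0, 5, 6, 7, 8]}
  6. append(a, 1)  ⇒  FFFFFFFFFF.  {a→[1, 2, 3, 4, 9]; b→[0, 5, 6, 7, 8]}
  7. append(a, 1)  ⇒  FFFFFFFFFFF  {a→[1, 2, 3, 4, 9, 10]; b→[0, 5, 6, 7, 8]}
  8. truncate(a, 4)  ⇒  FFFFFFFFF..  {a→[1, 2, 3, 4]; b→[0, 5, 6, 7, 8]}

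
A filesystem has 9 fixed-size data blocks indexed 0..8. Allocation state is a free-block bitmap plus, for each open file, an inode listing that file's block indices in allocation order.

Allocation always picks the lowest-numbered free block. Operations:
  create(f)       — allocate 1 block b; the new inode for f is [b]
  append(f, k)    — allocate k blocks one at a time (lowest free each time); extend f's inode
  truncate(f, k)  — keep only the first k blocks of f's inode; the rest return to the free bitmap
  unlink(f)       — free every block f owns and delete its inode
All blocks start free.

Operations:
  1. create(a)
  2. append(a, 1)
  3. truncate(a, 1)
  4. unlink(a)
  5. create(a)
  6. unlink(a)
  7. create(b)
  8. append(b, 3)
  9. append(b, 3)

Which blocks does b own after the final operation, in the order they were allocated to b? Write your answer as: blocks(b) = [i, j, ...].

after create(a) → a:[0]  free=[F........]
after append(a, 1) → a:[0, 1]  free=[FF.......]
after truncate(a, 1) → a:[0]  free=[F........]
after unlink(a) →   free=[.........]
after create(a) → a:[0]  free=[F........]
after unlink(a) →   free=[.........]
after create(b) → b:[0]  free=[F........]
after append(b, 3) → b:[0, 1, 2, 3]  free=[FFFF.....]
after append(b, 3) → b:[0, 1, 2, 3, 4, 5, 6]  free=[FFFFFFF..]

blocks(b) = [0, 1, 2, 3, 4, 5, 6]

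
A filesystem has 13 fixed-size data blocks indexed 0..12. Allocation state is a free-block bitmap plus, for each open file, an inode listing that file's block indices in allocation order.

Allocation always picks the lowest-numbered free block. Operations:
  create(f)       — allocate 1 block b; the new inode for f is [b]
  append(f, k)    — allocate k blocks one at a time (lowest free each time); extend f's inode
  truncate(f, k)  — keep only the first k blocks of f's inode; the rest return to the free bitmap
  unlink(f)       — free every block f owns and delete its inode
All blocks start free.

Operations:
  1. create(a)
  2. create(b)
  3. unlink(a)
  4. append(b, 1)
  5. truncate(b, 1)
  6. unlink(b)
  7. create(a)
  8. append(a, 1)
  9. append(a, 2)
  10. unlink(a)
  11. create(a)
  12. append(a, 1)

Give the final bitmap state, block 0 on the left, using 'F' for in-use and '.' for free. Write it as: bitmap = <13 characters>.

bitmap = FF...........

after create(a) → a:[0]  free=[F............]
after create(b) → a:[0], b:[1]  free=[FF...........]
after unlink(a) → b:[1]  free=[.F...........]
after append(b, 1) → b:[1, 0]  free=[FF...........]
after truncate(b, 1) → b:[1]  free=[.F...........]
after unlink(b) →   free=[.............]
after create(a) → a:[0]  free=[F............]
after append(a, 1) → a:[0, 1]  free=[FF...........]
after append(a, 2) → a:[0, 1, 2, 3]  free=[FFFF.........]
after unlink(a) →   free=[.............]
after create(a) → a:[0]  free=[F............]
after append(a, 1) → a:[0, 1]  free=[FF...........]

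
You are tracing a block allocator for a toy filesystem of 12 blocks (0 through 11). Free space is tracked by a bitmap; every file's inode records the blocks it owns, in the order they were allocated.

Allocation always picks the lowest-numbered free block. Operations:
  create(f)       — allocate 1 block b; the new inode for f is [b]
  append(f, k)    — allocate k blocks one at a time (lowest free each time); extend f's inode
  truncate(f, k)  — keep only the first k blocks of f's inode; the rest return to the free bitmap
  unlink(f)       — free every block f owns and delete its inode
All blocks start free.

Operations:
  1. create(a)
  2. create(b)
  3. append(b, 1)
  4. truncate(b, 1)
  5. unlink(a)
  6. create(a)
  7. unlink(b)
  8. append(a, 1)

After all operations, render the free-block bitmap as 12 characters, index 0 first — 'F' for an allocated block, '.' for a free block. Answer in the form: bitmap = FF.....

[1] create(a) — a=0 (map F...........)
[2] create(b) — a=0 b=1 (map FF..........)
[3] append(b, 1) — a=0 b=1,2 (map FFF.........)
[4] truncate(b, 1) — a=0 b=1 (map FF..........)
[5] unlink(a) — b=1 (map .F..........)
[6] create(a) — a=0 b=1 (map FF..........)
[7] unlink(b) — a=0 (map F...........)
[8] append(a, 1) — a=0,1 (map FF..........)

bitmap = FF..........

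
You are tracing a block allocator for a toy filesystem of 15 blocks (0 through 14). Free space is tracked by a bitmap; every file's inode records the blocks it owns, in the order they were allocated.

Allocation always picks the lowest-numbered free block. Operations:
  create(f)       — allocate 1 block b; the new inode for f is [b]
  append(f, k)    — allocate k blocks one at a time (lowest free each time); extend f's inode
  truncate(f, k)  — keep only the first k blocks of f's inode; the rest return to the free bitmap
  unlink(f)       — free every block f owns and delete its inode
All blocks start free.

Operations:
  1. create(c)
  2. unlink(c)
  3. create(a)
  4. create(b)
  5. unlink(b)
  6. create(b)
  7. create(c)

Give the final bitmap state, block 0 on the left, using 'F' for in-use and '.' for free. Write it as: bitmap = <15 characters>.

create(c): bitmap=F.............. | c=[0]
unlink(c): bitmap=............... | 
create(a): bitmap=F.............. | a=[0]
create(b): bitmap=FF............. | a=[0] b=[1]
unlink(b): bitmap=F.............. | a=[0]
create(b): bitmap=FF............. | a=[0] b=[1]
create(c): bitmap=FFF............ | a=[0] b=[1] c=[2]

bitmap = FFF............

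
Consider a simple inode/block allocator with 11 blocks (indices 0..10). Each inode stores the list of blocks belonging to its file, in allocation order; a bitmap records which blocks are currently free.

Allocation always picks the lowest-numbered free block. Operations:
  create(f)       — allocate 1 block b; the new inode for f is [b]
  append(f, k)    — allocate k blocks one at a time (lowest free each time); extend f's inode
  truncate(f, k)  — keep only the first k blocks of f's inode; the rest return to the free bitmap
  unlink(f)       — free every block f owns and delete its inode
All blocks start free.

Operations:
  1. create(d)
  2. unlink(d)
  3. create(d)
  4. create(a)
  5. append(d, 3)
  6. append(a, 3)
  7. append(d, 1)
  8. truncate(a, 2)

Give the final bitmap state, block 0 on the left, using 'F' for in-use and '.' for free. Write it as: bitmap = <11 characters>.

bitmap = FFFFFF..F..

  1. create(d)  ⇒  F..........  {d→[0]}
  2. unlink(d)  ⇒  ...........  {}
  3. create(d)  ⇒  F..........  {d→[0]}
  4. create(a)  ⇒  FF.........  {a→[1]; d→[0]}
  5. append(d, 3)  ⇒  FFFFF......  {a→[1]; d→[0, 2, 3, 4]}
  6. append(a, 3)  ⇒  FFFFFFFF...  {a→[1, 5, 6, 7]; d→[0, 2, 3, 4]}
  7. append(d, 1)  ⇒  FFFFFFFFF..  {a→[1, 5, 6, 7]; d→[0, 2, 3, 4, 8]}
  8. truncate(a, 2)  ⇒  FFFFFF..F..  {a→[1, 5]; d→[0, 2, 3, 4, 8]}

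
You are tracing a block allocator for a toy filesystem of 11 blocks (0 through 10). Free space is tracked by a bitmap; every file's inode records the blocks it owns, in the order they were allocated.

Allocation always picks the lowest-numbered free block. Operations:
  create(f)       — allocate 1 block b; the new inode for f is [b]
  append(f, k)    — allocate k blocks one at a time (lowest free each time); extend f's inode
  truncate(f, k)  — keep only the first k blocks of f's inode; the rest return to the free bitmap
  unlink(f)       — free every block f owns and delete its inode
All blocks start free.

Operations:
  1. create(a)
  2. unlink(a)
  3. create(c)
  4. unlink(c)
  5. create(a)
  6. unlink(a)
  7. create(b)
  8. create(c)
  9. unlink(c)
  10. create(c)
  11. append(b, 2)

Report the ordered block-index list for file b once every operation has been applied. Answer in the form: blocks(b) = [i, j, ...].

blocks(b) = [0, 2, 3]

[1] create(a) — a=0 (map F..........)
[2] unlink(a) —  (map ...........)
[3] create(c) — c=0 (map F..........)
[4] unlink(c) —  (map ...........)
[5] create(a) — a=0 (map F..........)
[6] unlink(a) —  (map ...........)
[7] create(b) — b=0 (map F..........)
[8] create(c) — b=0 c=1 (map FF.........)
[9] unlink(c) — b=0 (map F..........)
[10] create(c) — b=0 c=1 (map FF.........)
[11] append(b, 2) — b=0,2,3 c=1 (map FFFF.......)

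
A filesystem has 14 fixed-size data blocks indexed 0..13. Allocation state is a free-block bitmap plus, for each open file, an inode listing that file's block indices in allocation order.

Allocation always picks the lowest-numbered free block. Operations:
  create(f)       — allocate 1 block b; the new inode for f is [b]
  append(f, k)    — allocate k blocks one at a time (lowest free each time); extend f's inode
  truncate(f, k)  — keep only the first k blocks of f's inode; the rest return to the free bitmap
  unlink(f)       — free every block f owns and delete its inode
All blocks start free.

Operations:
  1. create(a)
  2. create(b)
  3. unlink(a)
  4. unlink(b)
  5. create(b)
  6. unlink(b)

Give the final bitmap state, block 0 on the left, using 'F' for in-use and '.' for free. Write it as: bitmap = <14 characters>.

after create(a) → a:[0]  free=[F.............]
after create(b) → a:[0], b:[1]  free=[FF............]
after unlink(a) → b:[1]  free=[.F............]
after unlink(b) →   free=[..............]
after create(b) → b:[0]  free=[F.............]
after unlink(b) →   free=[..............]

bitmap = ..............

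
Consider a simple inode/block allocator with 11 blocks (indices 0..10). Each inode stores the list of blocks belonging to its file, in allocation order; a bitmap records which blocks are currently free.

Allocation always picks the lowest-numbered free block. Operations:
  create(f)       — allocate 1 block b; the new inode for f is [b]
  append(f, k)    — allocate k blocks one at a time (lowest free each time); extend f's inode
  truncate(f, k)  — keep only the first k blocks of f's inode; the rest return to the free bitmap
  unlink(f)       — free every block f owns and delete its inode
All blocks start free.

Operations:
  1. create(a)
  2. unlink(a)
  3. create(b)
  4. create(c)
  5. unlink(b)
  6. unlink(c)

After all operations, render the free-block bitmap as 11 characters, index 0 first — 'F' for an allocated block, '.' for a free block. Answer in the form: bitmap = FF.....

  1. create(a)  ⇒  F..........  {a→[0]}
  2. unlink(a)  ⇒  ...........  {}
  3. create(b)  ⇒  F..........  {b→[0]}
  4. create(c)  ⇒  FF.........  {b→[0]; c→[1]}
  5. unlink(b)  ⇒  .F.........  {c→[1]}
  6. unlink(c)  ⇒  ...........  {}

bitmap = ...........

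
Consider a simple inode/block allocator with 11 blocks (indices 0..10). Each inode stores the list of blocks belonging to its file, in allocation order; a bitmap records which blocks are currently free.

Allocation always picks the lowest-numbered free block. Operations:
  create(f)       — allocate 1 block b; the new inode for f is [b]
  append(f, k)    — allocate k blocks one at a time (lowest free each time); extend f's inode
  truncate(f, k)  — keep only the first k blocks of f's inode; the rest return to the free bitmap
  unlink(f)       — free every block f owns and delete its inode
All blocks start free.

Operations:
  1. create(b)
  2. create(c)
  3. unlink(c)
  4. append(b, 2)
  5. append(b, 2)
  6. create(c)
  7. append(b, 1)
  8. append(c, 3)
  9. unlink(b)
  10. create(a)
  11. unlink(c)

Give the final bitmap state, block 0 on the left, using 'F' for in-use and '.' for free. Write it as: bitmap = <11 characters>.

create(b): bitmap=F.......... | b=[0]
create(c): bitmap=FF......... | b=[0] c=[1]
unlink(c): bitmap=F.......... | b=[0]
append(b, 2): bitmap=FFF........ | b=[0, 1, 2]
append(b, 2): bitmap=FFFFF...... | b=[0, 1, 2, 3, 4]
create(c): bitmap=FFFFFF..... | b=[0, 1, 2, 3, 4] c=[5]
append(b, 1): bitmap=FFFFFFF.... | b=[0, 1, 2, 3, 4, 6] c=[5]
append(c, 3): bitmap=FFFFFFFFFF. | b=[0, 1, 2, 3, 4, 6] c=[5, 7, 8, 9]
unlink(b): bitmap=.....F.FFF. | c=[5, 7, 8, 9]
create(a): bitmap=F....F.FFF. | a=[0] c=[5, 7, 8, 9]
unlink(c): bitmap=F.......... | a=[0]

bitmap = F..........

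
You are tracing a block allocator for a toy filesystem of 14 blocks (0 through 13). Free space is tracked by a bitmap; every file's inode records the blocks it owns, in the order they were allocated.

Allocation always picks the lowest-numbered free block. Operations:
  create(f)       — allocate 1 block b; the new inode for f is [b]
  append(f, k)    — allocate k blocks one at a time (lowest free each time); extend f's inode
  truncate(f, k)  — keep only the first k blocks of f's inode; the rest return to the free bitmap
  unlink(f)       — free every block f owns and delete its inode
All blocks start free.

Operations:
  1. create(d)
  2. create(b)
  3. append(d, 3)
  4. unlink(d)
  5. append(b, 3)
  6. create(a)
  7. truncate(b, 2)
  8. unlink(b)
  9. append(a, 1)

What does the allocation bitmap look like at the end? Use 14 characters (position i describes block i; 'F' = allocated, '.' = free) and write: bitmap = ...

after create(d) → d:[0]  free=[F.............]
after create(b) → b:[1], d:[0]  free=[FF............]
after append(d, 3) → b:[1], d:[0, 2, 3, 4]  free=[FFFFF.........]
after unlink(d) → b:[1]  free=[.F............]
after append(b, 3) → b:[1, 0, 2, 3]  free=[FFFF..........]
after create(a) → a:[4], b:[1, 0, 2, 3]  free=[FFFFF.........]
after truncate(b, 2) → a:[4], b:[1, 0]  free=[FF..F.........]
after unlink(b) → a:[4]  free=[....F.........]
after append(a, 1) → a:[4, 0]  free=[F...F.........]

bitmap = F...F.........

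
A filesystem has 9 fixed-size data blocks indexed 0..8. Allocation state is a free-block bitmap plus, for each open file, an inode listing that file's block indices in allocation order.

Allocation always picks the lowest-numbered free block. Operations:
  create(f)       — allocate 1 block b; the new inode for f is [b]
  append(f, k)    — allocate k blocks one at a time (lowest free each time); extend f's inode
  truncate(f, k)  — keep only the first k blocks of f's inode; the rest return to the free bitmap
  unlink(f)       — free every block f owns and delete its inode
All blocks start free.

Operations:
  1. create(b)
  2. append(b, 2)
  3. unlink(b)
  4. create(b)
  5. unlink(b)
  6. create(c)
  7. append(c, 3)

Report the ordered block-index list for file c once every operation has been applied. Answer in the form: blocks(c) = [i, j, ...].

create(b): bitmap=F........ | b=[0]
append(b, 2): bitmap=FFF...... | b=[0, 1, 2]
unlink(b): bitmap=......... | 
create(b): bitmap=F........ | b=[0]
unlink(b): bitmap=......... | 
create(c): bitmap=F........ | c=[0]
append(c, 3): bitmap=FFFF..... | c=[0, 1, 2, 3]

blocks(c) = [0, 1, 2, 3]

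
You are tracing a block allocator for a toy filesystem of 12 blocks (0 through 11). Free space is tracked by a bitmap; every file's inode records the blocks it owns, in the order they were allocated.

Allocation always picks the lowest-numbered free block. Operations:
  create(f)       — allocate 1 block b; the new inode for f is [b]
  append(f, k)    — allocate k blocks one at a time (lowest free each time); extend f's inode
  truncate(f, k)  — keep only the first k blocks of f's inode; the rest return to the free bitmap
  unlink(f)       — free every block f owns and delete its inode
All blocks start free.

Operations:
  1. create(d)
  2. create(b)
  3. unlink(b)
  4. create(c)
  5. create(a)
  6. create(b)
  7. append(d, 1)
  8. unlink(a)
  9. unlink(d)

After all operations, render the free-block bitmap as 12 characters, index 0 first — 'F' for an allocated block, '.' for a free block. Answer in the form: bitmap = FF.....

  1. create(d)  ⇒  F...........  {d→[0]}
  2. create(b)  ⇒  FF..........  {b→[1]; d→[0]}
  3. unlink(b)  ⇒  F...........  {d→[0]}
  4. create(c)  ⇒  FF..........  {c→[1]; d→[0]}
  5. create(a)  ⇒  FFF.........  {a→[2]; c→[1]; d→[0]}
  6. create(b)  ⇒  FFFF........  {a→[2]; b→[3]; c→[1]; d→[0]}
  7. append(d, 1)  ⇒  FFFFF.......  {a→[2]; b→[3]; c→[1]; d→[0, 4]}
  8. unlink(a)  ⇒  FF.FF.......  {b→[3]; c→[1]; d→[0, 4]}
  9. unlink(d)  ⇒  .F.F........  {b→[3]; c→[1]}

bitmap = .F.F........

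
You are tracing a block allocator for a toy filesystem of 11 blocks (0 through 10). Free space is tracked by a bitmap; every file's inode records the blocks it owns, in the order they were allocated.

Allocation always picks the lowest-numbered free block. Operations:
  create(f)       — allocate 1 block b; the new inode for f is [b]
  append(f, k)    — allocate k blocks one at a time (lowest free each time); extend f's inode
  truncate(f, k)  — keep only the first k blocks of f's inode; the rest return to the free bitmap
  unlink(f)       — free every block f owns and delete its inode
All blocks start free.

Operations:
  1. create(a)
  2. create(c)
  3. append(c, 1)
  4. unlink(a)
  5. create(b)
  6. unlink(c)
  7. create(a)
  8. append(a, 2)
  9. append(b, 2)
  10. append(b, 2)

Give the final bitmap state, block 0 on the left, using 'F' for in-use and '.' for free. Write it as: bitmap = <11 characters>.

create(a): bitmap=F.......... | a=[0]
create(c): bitmap=FF......... | a=[0] c=[1]
append(c, 1): bitmap=FFF........ | a=[0] c=[1, 2]
unlink(a): bitmap=.FF........ | c=[1, 2]
create(b): bitmap=FFF........ | b=[0] c=[1, 2]
unlink(c): bitmap=F.......... | b=[0]
create(a): bitmap=FF......... | a=[1] b=[0]
append(a, 2): bitmap=FFFF....... | a=[1, 2, 3] b=[0]
append(b, 2): bitmap=FFFFFF..... | a=[1, 2, 3] b=[0, 4, 5]
append(b, 2): bitmap=FFFFFFFF... | a=[1, 2, 3] b=[0, 4, 5, 6, 7]

bitmap = FFFFFFFF...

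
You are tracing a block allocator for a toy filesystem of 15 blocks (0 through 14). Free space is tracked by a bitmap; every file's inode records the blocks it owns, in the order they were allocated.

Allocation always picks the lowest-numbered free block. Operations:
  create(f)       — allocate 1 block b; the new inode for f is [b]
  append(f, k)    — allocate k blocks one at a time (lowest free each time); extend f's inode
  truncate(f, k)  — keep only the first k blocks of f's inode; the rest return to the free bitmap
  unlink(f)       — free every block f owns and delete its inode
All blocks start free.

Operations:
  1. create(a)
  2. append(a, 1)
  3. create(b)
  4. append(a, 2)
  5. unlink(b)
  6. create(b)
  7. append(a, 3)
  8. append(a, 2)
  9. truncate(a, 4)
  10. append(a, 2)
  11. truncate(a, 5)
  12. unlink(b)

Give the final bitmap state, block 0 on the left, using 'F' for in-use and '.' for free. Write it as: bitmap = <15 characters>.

bitmap = FF.FFF.........

create(a): bitmap=F.............. | a=[0]
append(a, 1): bitmap=FF............. | a=[0, 1]
create(b): bitmap=FFF............ | a=[0, 1] b=[2]
append(a, 2): bitmap=FFFFF.......... | a=[0, 1, 3, 4] b=[2]
unlink(b): bitmap=FF.FF.......... | a=[0, 1, 3, 4]
create(b): bitmap=FFFFF.......... | a=[0, 1, 3, 4] b=[2]
append(a, 3): bitmap=FFFFFFFF....... | a=[0, 1, 3, 4, 5, 6, 7] b=[2]
append(a, 2): bitmap=FFFFFFFFFF..... | a=[0, 1, 3, 4, 5, 6, 7, 8, 9] b=[2]
truncate(a, 4): bitmap=FFFFF.......... | a=[0, 1, 3, 4] b=[2]
append(a, 2): bitmap=FFFFFFF........ | a=[0, 1, 3, 4, 5, 6] b=[2]
truncate(a, 5): bitmap=FFFFFF......... | a=[0, 1, 3, 4, 5] b=[2]
unlink(b): bitmap=FF.FFF......... | a=[0, 1, 3, 4, 5]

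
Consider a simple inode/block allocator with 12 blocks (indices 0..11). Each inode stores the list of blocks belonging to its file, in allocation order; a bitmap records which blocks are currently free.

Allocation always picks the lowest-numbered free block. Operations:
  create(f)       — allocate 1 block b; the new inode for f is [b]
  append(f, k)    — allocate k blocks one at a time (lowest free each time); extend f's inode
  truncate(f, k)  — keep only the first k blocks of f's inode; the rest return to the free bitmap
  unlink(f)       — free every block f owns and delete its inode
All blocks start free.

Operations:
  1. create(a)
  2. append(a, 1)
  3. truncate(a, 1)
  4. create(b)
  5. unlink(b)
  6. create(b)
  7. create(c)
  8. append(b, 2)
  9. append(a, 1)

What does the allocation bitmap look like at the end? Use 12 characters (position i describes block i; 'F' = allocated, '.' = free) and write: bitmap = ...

after create(a) → a:[0]  free=[F...........]
after append(a, 1) → a:[0, 1]  free=[FF..........]
after truncate(a, 1) → a:[0]  free=[F...........]
after create(b) → a:[0], b:[1]  free=[FF..........]
after unlink(b) → a:[0]  free=[F...........]
after create(b) → a:[0], b:[1]  free=[FF..........]
after create(c) → a:[0], b:[1], c:[2]  free=[FFF.........]
after append(b, 2) → a:[0], b:[1, 3, 4], c:[2]  free=[FFFFF.......]
after append(a, 1) → a:[0, 5], b:[1, 3, 4], c:[2]  free=[FFFFFF......]

bitmap = FFFFFF......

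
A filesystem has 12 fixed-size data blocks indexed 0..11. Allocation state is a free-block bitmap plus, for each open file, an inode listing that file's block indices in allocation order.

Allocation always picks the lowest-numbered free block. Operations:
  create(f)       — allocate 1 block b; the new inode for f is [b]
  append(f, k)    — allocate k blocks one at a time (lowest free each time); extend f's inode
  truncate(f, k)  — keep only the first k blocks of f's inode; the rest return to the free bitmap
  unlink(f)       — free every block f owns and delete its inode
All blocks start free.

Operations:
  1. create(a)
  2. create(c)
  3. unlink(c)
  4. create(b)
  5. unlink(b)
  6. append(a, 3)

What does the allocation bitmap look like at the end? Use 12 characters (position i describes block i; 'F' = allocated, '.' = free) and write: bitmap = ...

bitmap = FFFF........

create(a): bitmap=F........... | a=[0]
create(c): bitmap=FF.......... | a=[0] c=[1]
unlink(c): bitmap=F........... | a=[0]
create(b): bitmap=FF.......... | a=[0] b=[1]
unlink(b): bitmap=F........... | a=[0]
append(a, 3): bitmap=FFFF........ | a=[0, 1, 2, 3]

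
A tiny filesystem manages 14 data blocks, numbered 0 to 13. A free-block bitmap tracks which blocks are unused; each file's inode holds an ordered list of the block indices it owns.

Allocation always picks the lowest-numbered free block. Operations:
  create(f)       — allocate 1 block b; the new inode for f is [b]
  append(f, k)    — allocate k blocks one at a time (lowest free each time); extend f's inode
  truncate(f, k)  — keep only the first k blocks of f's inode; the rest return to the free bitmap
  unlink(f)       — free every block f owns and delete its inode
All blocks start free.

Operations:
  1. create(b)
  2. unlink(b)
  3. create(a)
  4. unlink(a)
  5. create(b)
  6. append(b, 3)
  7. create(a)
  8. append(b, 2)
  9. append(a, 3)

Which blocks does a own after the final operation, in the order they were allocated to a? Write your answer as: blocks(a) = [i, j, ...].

  1. create(b)  ⇒  F.............  {b→[0]}
  2. unlink(b)  ⇒  ..............  {}
  3. create(a)  ⇒  F.............  {a→[0]}
  4. unlink(a)  ⇒  ..............  {}
  5. create(b)  ⇒  F.............  {b→[0]}
  6. append(b, 3)  ⇒  FFFF..........  {b→[0, 1, 2, 3]}
  7. create(a)  ⇒  FFFFF.........  {a→[4]; b→[0, 1, 2, 3]}
  8. append(b, 2)  ⇒  FFFFFFF.......  {a→[4]; b→[0, 1, 2, 3, 5, 6]}
  9. append(a, 3)  ⇒  FFFFFFFFFF....  {a→[4, 7, 8, 9]; b→[0, 1, 2, 3, 5, 6]}

blocks(a) = [4, 7, 8, 9]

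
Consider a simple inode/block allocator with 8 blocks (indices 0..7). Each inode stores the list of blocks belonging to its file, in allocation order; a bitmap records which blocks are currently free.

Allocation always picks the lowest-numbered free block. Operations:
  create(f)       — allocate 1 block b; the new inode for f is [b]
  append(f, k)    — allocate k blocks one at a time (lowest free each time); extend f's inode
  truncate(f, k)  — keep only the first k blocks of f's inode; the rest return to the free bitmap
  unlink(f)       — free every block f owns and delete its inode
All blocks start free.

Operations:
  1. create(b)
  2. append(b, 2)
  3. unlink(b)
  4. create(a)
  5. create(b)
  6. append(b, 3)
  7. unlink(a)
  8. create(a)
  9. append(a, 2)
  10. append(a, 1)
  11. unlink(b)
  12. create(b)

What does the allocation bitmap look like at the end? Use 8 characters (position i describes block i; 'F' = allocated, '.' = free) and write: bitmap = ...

bitmap = FF...FFF

[1] create(b) — b=0 (map F.......)
[2] append(b, 2) — b=0,1,2 (map FFF.....)
[3] unlink(b) —  (map ........)
[4] create(a) — a=0 (map F.......)
[5] create(b) — a=0 b=1 (map FF......)
[6] append(b, 3) — a=0 b=1,2,3,4 (map FFFFF...)
[7] unlink(a) — b=1,2,3,4 (map .FFFF...)
[8] create(a) — a=0 b=1,2,3,4 (map FFFFF...)
[9] append(a, 2) — a=0,5,6 b=1,2,3,4 (map FFFFFFF.)
[10] append(a, 1) — a=0,5,6,7 b=1,2,3,4 (map FFFFFFFF)
[11] unlink(b) — a=0,5,6,7 (map F....FFF)
[12] create(b) — a=0,5,6,7 b=1 (map FF...FFF)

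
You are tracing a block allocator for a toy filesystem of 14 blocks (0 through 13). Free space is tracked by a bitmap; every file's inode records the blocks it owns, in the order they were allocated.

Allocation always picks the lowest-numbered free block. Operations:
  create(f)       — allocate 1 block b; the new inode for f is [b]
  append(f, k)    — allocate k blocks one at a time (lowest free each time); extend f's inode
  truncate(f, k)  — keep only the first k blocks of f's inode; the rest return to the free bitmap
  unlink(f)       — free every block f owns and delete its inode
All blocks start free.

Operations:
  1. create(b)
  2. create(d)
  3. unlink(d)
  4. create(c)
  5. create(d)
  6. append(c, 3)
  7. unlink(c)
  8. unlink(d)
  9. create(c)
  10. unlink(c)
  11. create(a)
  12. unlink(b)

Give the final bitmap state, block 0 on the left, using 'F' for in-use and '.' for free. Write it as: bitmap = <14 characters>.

bitmap = .F............

  1. create(b)  ⇒  F.............  {b→[0]}
  2. create(d)  ⇒  FF............  {b→[0]; d→[1]}
  3. unlink(d)  ⇒  F.............  {b→[0]}
  4. create(c)  ⇒  FF............  {b→[0]; c→[1]}
  5. create(d)  ⇒  FFF...........  {b→[0]; c→[1]; d→[2]}
  6. append(c, 3)  ⇒  FFFFFF........  {b→[0]; c→[1, 3, 4, 5]; d→[2]}
  7. unlink(c)  ⇒  F.F...........  {b→[0]; d→[2]}
  8. unlink(d)  ⇒  F.............  {b→[0]}
  9. create(c)  ⇒  FF............  {b→[0]; c→[1]}
  10. unlink(c)  ⇒  F.............  {b→[0]}
  11. create(a)  ⇒  FF............  {a→[1]; b→[0]}
  12. unlink(b)  ⇒  .F............  {a→[1]}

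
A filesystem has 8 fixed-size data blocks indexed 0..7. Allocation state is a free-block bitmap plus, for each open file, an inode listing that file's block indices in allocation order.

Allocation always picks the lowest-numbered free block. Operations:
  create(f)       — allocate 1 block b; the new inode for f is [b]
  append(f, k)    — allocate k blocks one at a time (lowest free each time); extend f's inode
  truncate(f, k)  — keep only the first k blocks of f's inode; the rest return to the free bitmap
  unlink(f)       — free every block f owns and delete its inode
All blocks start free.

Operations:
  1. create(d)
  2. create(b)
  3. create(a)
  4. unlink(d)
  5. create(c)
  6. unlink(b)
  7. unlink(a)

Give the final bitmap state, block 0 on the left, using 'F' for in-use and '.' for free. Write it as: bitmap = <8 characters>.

after create(d) → d:[0]  free=[F.......]
after create(b) → b:[1], d:[0]  free=[FF......]
after create(a) → a:[2], b:[1], d:[0]  free=[FFF.....]
after unlink(d) → a:[2], b:[1]  free=[.FF.....]
after create(c) → a:[2], b:[1], c:[0]  free=[FFF.....]
after unlink(b) → a:[2], c:[0]  free=[F.F.....]
after unlink(a) → c:[0]  free=[F.......]

bitmap = F.......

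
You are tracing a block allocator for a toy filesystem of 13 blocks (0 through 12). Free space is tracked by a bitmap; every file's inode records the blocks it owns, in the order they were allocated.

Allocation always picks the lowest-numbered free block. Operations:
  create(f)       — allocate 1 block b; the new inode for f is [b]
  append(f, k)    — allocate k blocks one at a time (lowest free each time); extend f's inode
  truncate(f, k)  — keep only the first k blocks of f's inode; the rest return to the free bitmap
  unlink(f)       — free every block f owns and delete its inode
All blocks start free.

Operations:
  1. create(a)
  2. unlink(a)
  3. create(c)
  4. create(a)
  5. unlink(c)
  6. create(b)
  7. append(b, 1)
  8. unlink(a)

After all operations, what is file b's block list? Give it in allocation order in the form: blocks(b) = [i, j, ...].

blocks(b) = [0, 2]

after create(a) → a:[0]  free=[F............]
after unlink(a) →   free=[.............]
after create(c) → c:[0]  free=[F............]
after create(a) → a:[1], c:[0]  free=[FF...........]
after unlink(c) → a:[1]  free=[.F...........]
after create(b) → a:[1], b:[0]  free=[FF...........]
after append(b, 1) → a:[1], b:[0, 2]  free=[FFF..........]
after unlink(a) → b:[0, 2]  free=[F.F..........]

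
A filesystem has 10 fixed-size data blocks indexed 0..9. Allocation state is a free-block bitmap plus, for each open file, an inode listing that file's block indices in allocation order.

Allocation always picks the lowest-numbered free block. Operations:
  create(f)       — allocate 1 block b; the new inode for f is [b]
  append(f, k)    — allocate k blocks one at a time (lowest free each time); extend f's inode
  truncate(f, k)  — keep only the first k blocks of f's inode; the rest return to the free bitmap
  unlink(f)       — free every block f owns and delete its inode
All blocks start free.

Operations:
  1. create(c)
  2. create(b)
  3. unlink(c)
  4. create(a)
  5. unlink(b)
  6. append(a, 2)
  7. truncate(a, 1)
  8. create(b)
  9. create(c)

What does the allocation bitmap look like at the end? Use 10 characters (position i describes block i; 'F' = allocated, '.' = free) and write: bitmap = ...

create(c): bitmap=F......... | c=[0]
create(b): bitmap=FF........ | b=[1] c=[0]
unlink(c): bitmap=.F........ | b=[1]
create(a): bitmap=FF........ | a=[0] b=[1]
unlink(b): bitmap=F......... | a=[0]
append(a, 2): bitmap=FFF....... | a=[0, 1, 2]
truncate(a, 1): bitmap=F......... | a=[0]
create(b): bitmap=FF........ | a=[0] b=[1]
create(c): bitmap=FFF....... | a=[0] b=[1] c=[2]

bitmap = FFF.......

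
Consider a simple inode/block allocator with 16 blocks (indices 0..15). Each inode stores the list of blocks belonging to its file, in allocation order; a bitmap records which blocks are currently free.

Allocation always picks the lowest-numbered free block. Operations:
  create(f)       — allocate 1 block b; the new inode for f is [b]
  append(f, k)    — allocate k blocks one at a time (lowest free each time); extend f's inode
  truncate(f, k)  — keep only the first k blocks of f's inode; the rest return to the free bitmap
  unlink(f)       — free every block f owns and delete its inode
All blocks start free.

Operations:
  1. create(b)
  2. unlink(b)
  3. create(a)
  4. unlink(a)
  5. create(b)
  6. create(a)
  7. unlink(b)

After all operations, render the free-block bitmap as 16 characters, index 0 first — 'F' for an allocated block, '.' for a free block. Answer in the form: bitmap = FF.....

bitmap = .F..............

[1] create(b) — b=0 (map F...............)
[2] unlink(b) —  (map ................)
[3] create(a) — a=0 (map F...............)
[4] unlink(a) —  (map ................)
[5] create(b) — b=0 (map F...............)
[6] create(a) — a=1 b=0 (map FF..............)
[7] unlink(b) — a=1 (map .F..............)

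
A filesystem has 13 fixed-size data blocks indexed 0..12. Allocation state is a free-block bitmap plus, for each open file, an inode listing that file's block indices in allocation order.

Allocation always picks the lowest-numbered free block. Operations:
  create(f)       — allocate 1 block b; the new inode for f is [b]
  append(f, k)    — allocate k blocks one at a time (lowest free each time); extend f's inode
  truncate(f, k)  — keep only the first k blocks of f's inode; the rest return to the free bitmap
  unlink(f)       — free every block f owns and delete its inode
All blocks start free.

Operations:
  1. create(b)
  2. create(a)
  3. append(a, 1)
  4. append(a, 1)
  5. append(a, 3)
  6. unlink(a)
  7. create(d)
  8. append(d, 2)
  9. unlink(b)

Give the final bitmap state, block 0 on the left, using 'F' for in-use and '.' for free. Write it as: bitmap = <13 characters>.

bitmap = .FFF.........

create(b): bitmap=F............ | b=[0]
create(a): bitmap=FF........... | a=[1] b=[0]
append(a, 1): bitmap=FFF.......... | a=[1, 2] b=[0]
append(a, 1): bitmap=FFFF......... | a=[1, 2, 3] b=[0]
append(a, 3): bitmap=FFFFFFF...... | a=[1, 2, 3, 4, 5, 6] b=[0]
unlink(a): bitmap=F............ | b=[0]
create(d): bitmap=FF........... | b=[0] d=[1]
append(d, 2): bitmap=FFFF......... | b=[0] d=[1, 2, 3]
unlink(b): bitmap=.FFF......... | d=[1, 2, 3]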